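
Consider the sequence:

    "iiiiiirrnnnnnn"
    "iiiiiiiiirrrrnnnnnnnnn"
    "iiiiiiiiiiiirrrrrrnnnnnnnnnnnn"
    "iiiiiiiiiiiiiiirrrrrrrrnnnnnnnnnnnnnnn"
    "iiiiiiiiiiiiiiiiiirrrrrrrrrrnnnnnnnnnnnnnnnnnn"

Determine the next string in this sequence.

Each string has the form i^{3n+3} r^{2n} n^{3n+3} (n = 1, 2, …).
Setting n = 6 gives 21, 12, 21 characters in each block.

iiiiiiiiiiiiiiiiiiiiirrrrrrrrrrrrnnnnnnnnnnnnnnnnnnnnn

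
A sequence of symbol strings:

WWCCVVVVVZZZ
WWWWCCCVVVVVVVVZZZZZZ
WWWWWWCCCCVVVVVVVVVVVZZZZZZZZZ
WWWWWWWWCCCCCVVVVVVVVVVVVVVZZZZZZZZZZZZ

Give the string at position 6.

WWWWWWWWWWWWCCCCCCCVVVVVVVVVVVVVVVVVVVVZZZZZZZZZZZZZZZZZZ

The n-th term is 2n W's then n+1 C's then 3n+2 V's then 3n Z's (n = 1, 2, …).
At n = 6 the blocks have lengths 12, 7, 20, 18.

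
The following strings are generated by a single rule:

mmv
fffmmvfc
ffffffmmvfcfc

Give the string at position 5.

s(k+1) = fff·s(k)·fc, so each term gains fff as a prefix and fc as a suffix.
From ffffffmmvfcfc, 2 further steps: ffffffmmvfcfc → fffffffffmmvfcfcfc → (answer).

ffffffffffffmmvfcfcfcfc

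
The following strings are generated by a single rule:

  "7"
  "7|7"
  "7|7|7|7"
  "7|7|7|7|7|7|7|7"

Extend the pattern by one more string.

s(k+1) = s(k)·|·s(k) — each term doubles the last with '|' between the halves.
So the next term is two copies of 7|7|7|7|7|7|7|7 with '|' between the halves.

7|7|7|7|7|7|7|7|7|7|7|7|7|7|7|7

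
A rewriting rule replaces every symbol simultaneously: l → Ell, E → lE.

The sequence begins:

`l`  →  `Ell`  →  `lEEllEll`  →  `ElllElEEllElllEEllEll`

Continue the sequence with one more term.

Rewriting the 21 symbols of ElllElEEllElllEEllEll one by one yields lE Ell Ell Ell lE Ell lE lE Ell Ell lE Ell Ell Ell lE lE Ell Ell lE Ell Ell; concatenated:

lEEllEllElllEElllElEEllElllEEllEllElllElEEllElllEEllEll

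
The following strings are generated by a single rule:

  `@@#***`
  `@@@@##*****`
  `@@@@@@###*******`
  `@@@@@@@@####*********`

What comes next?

Each string has the form @^{2n} #^{n} *^{2n+1} (n = 1, 2, …).
For the next term, n = 5, so the run lengths are 10, 5, 11.

@@@@@@@@@@#####***********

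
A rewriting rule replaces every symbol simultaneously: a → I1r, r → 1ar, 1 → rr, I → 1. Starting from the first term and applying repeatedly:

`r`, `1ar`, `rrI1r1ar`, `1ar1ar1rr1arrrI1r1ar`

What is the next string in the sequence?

rrI1r1arrrI1r1arrr1ar1arrrI1r1ar1ar1ar1rr1arrrI1r1ar

Replace each of the 20 characters of 1ar1ar1rr1arrrI1r1ar in place — rr I1r 1ar rr I1r 1ar rr 1ar 1ar rr I1r 1ar 1ar 1ar 1 rr 1ar rr I1r 1ar — and concatenate.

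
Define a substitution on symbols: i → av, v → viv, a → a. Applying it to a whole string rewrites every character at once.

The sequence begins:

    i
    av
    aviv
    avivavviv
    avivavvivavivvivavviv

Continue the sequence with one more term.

Replace each of the 21 characters of avivavvivavivvivavviv in place — a viv av viv a viv viv av viv a viv av viv viv av viv a viv viv av viv — and concatenate.

avivavvivavivvivavvivavivavvivvivavvivavivvivavviv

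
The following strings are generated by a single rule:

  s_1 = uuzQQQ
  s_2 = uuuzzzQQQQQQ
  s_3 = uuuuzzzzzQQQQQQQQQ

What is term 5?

Reading off run lengths: u runs 2, 3, 4; z runs 1, 3, 5; Q runs 3, 6, 9 — each is linear in n (n = 1, 2, …).
At n = 5 the blocks have lengths 6, 9, 15.

uuuuuuzzzzzzzzzQQQQQQQQQQQQQQQ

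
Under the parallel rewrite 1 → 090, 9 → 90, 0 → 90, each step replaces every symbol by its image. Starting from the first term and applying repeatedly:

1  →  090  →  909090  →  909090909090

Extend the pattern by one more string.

Expanding 909090909090: 9→90, 0→90, 9→90, 0→90, 9→90, 0→90, 9→90, 0→90, 9→90, 0→90, 9→90, 0→90. Concatenated: 90 90 90 90 90 90 90 90 90 90 90 90.

909090909090909090909090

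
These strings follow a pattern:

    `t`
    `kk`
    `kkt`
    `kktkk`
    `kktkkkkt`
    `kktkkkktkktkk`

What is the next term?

Each term (from the third on) is the previous term followed by the one before it: term 3 = kk·t = kkt.
Continuing: kktkkkktkktkk · kktkkkkt gives term 7.

kktkkkktkktkkkktkkkkt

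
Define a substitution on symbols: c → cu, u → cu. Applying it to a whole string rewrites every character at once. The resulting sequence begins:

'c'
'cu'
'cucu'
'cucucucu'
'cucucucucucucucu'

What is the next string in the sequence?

cucucucucucucucucucucucucucucucu

Replace each of the 16 characters of cucucucucucucucu in place — cu cu cu cu cu cu cu cu cu cu cu cu cu cu cu cu — and concatenate.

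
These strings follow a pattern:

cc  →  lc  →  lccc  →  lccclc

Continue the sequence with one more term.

lccclclccc

From term 3 onward, concatenate the last term with the second-to-last: lc·cc = lccc, lccc·lc = lccclc, …
The next term joins lccclc and lccc.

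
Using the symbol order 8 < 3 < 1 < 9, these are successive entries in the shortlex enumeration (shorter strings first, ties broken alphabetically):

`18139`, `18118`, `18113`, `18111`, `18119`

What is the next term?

Treat 18119 as a base-4 numeral over the given alphabet and add one, carrying through any trailing 9's.

18198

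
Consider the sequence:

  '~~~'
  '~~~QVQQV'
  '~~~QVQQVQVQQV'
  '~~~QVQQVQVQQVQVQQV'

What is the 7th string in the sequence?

The strings grow by a fixed suffix QVQQV each time.
From ~~~QVQQVQVQQVQVQQV, 3 further steps: ~~~QVQQVQVQQVQVQQV → ~~~QVQQVQVQQVQVQQVQVQQV → ~~~QVQQVQVQQVQVQQVQVQQVQVQQV → (answer).

~~~QVQQVQVQQVQVQQVQVQQVQVQQVQVQQV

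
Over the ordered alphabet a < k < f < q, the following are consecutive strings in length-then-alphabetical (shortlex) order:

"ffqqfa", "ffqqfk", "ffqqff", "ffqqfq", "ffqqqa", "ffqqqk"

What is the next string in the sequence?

The successor of ffqqqk increments the rightmost position that isn't already q and resets every position after it to a.

ffqqqf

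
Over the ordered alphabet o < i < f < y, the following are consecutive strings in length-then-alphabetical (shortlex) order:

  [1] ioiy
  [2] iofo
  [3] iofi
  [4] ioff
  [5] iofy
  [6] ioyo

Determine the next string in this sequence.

The successor of ioyo increments the rightmost position that isn't already y and resets every position after it to o.

ioyi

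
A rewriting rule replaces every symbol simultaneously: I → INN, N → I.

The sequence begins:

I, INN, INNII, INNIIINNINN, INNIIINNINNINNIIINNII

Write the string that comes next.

INNIIINNINNINNIIINNIIINNIIINNINNINNIIINNINN

Replace each of the 21 characters of INNIIINNINNINNIIINNII in place — INN I I INN INN INN I I INN I I INN I I INN INN INN I I INN INN — and concatenate.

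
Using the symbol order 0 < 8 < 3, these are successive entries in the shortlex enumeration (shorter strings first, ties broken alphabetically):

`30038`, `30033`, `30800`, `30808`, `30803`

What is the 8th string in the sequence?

30883

Advancing 3 positions from 30803 through 30803 → 30880 → 30888 reaches term 8.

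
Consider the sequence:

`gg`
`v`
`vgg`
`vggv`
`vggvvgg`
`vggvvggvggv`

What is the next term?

Each term (from the third on) is the previous term followed by the one before it: term 3 = v·gg = vgg.
The next term joins vggvvggvggv and vggvvgg.

vggvvggvggvvggvvgg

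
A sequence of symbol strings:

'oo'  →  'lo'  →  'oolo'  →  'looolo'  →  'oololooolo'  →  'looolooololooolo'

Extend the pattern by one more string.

oololooololooolooololooolo

Each term (from the third on) is the two preceding terms concatenated in order: term 3 = oo·lo = oolo.
The next term joins oololooolo and looolooololooolo.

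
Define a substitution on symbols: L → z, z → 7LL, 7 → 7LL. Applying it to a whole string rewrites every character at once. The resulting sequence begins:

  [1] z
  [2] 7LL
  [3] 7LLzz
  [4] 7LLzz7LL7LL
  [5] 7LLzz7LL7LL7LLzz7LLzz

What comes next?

Applying the rule to each of the 21 symbols of 7LLzz7LL7LL7LLzz7LLzz gives the pieces 7LL z z 7LL 7LL 7LL z z 7LL z z 7LL z z 7LL 7LL 7LL z z 7LL 7LL, which concatenate to the answer.

7LLzz7LL7LL7LLzz7LLzz7LLzz7LL7LL7LLzz7LL7LL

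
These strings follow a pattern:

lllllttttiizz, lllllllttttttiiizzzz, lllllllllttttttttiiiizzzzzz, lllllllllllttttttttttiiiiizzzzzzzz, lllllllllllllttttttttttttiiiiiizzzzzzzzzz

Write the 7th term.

Reading off run lengths: l runs 5, 7, 9, 11, 13; t runs 4, 6, 8, 10, 12; i runs 2, 3, 4, 5, 6; z runs 2, 4, 6, 8, 10 — each is linear in n (n = 1, 2, …).
Setting n = 7 gives 17, 16, 8, 14 characters in each block.

lllllllllllllllllttttttttttttttttiiiiiiiizzzzzzzzzzzzzz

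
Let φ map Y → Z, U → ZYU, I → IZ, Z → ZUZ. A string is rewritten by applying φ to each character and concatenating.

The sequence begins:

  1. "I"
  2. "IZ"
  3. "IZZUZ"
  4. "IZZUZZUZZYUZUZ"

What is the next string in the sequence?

Replace each of the 14 characters of IZZUZZUZZYUZUZ in place — IZ ZUZ ZUZ ZYU ZUZ ZUZ ZYU ZUZ ZUZ Z ZYU ZUZ ZYU ZUZ — and concatenate.

IZZUZZUZZYUZUZZUZZYUZUZZUZZZYUZUZZYUZUZ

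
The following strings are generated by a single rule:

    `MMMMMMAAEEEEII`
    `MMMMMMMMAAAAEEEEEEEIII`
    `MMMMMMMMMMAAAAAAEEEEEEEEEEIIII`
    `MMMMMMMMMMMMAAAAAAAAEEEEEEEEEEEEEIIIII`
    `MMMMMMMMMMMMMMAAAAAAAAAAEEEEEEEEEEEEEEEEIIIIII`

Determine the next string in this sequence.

MMMMMMMMMMMMMMMMAAAAAAAAAAAAEEEEEEEEEEEEEEEEEEEIIIIIII

Each string has the form M^{2n+2} A^{2n-2} E^{3n-2} I^{n}, where the shown terms are n = 2, 3, 4, 5, 6.
Setting n = 7 gives 16, 12, 19, 7 characters in each block.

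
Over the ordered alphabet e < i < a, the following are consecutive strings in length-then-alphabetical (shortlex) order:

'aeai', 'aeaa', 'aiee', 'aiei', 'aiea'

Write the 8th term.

aiia

Stepping forward 3 times from aiea: aiea → aiie → aiii, then the target.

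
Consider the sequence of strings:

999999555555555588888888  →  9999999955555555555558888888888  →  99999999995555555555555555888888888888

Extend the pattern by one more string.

999999999999555555555555555555588888888888888

Reading off run lengths: 9 runs 6, 8, 10; 5 runs 10, 13, 16; 8 runs 8, 10, 12 — each is linear in n, where the shown terms are n = 3, 4, 5.
For the next term, n = 6, so the run lengths are 12, 19, 14.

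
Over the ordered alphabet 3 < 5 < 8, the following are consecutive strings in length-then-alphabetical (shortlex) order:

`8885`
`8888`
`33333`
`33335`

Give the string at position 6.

33353

Continuing the enumeration 2 steps past 33335: 33335 → 33338 → (answer).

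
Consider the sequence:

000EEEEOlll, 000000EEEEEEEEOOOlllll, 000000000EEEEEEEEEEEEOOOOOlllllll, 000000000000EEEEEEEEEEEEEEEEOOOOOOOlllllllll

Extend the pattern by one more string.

000000000000000EEEEEEEEEEEEEEEEEEEEOOOOOOOOOlllllllllll

Each string has the form 0^{3n} E^{4n} O^{2n-1} l^{2n+1} (n = 1, 2, …).
For the next term, n = 5, so the run lengths are 15, 20, 9, 11.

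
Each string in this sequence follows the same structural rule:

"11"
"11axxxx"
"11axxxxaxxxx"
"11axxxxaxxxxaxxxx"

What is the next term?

Each term is the previous one with axxxx appended.
Applying this once more to 11axxxxaxxxxaxxxx:

11axxxxaxxxxaxxxxaxxxx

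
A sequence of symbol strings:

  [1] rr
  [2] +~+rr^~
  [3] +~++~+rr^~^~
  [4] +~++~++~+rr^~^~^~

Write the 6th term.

s(k+1) = +~+·s(k)·^~, so each term gains +~+ as a prefix and ^~ as a suffix.
From +~++~++~+rr^~^~^~, 2 further steps: +~++~++~+rr^~^~^~ → +~++~++~++~+rr^~^~^~^~ → (answer).

+~++~++~++~++~+rr^~^~^~^~^~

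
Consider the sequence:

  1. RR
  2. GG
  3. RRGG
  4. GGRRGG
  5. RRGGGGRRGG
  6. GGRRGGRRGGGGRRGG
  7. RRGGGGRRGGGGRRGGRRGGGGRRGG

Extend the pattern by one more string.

Each term (from the third on) is the two preceding terms concatenated in order: term 3 = RR·GG = RRGG.
Continuing: GGRRGGRRGGGGRRGG · RRGGGGRRGGGGRRGGRRGGGGRRGG gives term 8.

GGRRGGRRGGGGRRGGRRGGGGRRGGGGRRGGRRGGGGRRGG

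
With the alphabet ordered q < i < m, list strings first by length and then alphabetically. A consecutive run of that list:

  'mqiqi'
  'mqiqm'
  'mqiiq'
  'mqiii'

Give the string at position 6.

mqimq

Advancing 2 positions from mqiii through mqiii → mqiim reaches term 6.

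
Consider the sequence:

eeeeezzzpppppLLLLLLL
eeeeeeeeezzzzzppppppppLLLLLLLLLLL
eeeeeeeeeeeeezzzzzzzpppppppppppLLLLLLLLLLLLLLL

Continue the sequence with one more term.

The n-th term is 4n+1 e's then 2n+1 z's then 3n+2 p's then 4n+3 L's (n = 1, 2, …).
Setting n = 4 gives 17, 9, 14, 19 characters in each block.

eeeeeeeeeeeeeeeeezzzzzzzzzppppppppppppppLLLLLLLLLLLLLLLLLLL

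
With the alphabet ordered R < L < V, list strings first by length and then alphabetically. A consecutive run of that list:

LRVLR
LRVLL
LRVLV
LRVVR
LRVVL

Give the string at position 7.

Continuing the enumeration 2 steps past LRVVL: LRVVL → LRVVV → (answer).

LLRRR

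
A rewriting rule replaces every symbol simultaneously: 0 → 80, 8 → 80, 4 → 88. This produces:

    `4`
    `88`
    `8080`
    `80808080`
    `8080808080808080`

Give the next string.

Rewriting the 16 symbols of 8080808080808080 one by one yields 80 80 80 80 80 80 80 80 80 80 80 80 80 80 80 80; concatenated:

80808080808080808080808080808080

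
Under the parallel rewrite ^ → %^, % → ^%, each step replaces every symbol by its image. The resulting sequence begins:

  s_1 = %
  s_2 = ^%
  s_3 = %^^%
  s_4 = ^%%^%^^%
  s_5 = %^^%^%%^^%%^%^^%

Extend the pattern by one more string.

Replace each of the 16 characters of %^^%^%%^^%%^%^^% in place — ^% %^ %^ ^% %^ ^% ^% %^ %^ ^% ^% %^ ^% %^ %^ ^% — and concatenate.

^%%^%^^%%^^%^%%^%^^%^%%^^%%^%^^%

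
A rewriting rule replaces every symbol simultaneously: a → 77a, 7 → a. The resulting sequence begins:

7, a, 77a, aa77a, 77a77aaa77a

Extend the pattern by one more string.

aa77aaa77a77a77aaa77a

Rewriting each symbol of 77a77aaa77a: 7→a, 7→a, a→77a, 7→a, 7→a, a→77a, a→77a, a→77a, 7→a, 7→a, a→77a, which concatenates to a a 77a a a 77a 77a 77a a a 77a.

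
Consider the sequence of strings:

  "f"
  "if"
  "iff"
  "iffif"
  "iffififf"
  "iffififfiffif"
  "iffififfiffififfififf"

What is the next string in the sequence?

From term 3 onward, concatenate the last term with the second-to-last: if·f = iff, iff·if = iffif, …
The next term joins iffififfiffififfififf and iffififfiffif.

iffififfiffififfififfiffififfiffif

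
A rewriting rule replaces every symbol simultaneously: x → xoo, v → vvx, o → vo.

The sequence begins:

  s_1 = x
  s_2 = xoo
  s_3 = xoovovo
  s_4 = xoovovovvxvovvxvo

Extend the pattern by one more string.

Applying the rule to each of the 17 symbols of xoovovovvxvovvxvo gives the pieces xoo vo vo vvx vo vvx vo vvx vvx xoo vvx vo vvx vvx xoo vvx vo, which concatenate to the answer.

xoovovovvxvovvxvovvxvvxxoovvxvovvxvvxxoovvxvo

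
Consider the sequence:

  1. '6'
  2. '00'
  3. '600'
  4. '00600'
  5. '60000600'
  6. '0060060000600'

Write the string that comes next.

From term 3 onward, concatenate the second-to-last term with the last: 6·00 = 600, 00·600 = 00600, …
The next term joins 60000600 and 0060060000600.

600006000060060000600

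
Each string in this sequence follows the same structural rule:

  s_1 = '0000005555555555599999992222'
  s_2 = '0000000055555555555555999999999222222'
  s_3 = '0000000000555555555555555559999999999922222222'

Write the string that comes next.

Reading off run lengths: 0 runs 6, 8, 10; 5 runs 11, 14, 17; 9 runs 7, 9, 11; 2 runs 4, 6, 8 — each is linear in n, where the shown terms are n = 3, 4, 5.
For the next term, n = 6, so the run lengths are 12, 20, 13, 10.

0000000000005555555555555555555599999999999992222222222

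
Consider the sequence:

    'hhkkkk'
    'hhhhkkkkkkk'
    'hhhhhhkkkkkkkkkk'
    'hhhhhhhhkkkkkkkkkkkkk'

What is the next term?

hhhhhhhhhhkkkkkkkkkkkkkkkk

The n-th term is 2n h's then 3n+1 k's (n = 1, 2, …).
For the next term, n = 5, so the run lengths are 10, 16.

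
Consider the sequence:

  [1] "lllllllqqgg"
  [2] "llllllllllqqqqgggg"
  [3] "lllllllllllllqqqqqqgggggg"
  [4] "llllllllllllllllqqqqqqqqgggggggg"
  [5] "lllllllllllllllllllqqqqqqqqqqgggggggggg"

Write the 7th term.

lllllllllllllllllllllllllqqqqqqqqqqqqqqgggggggggggggg

The n-th term is 3n+1 l's then 2n-2 q's then 2n-2 g's, where the shown terms are n = 2, 3, 4, 5, 6.
Setting n = 8 gives 25, 14, 14 characters in each block.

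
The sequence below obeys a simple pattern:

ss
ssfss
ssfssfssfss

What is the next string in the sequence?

Every step duplicates the string with 'f' between the halves.
Doubling ssfssfssfss with 'f' between the halves:

ssfssfssfssfssfssfssfss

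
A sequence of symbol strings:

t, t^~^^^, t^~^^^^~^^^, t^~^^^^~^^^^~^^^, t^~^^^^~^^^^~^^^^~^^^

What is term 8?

t^~^^^^~^^^^~^^^^~^^^^~^^^^~^^^^~^^^

Every step adds ^~^^^ to the end: s(k+1) = s(k)·^~^^^.
From t^~^^^^~^^^^~^^^^~^^^, 3 further steps: t^~^^^^~^^^^~^^^^~^^^ → t^~^^^^~^^^^~^^^^~^^^^~^^^ → t^~^^^^~^^^^~^^^^~^^^^~^^^^~^^^ → (answer).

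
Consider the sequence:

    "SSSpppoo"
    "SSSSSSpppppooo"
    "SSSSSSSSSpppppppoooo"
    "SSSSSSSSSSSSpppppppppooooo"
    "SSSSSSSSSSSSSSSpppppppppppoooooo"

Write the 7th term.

Each string has the form S^{3n} p^{2n+1} o^{n+1} (n = 1, 2, …).
Setting n = 7 gives 21, 15, 8 characters in each block.

SSSSSSSSSSSSSSSSSSSSSpppppppppppppppoooooooo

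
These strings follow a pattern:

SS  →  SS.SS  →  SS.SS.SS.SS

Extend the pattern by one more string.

Each string is two copies of the previous one joined by '.'.
So the next term is two copies of SS.SS.SS.SS with '.' between the halves.

SS.SS.SS.SS.SS.SS.SS.SS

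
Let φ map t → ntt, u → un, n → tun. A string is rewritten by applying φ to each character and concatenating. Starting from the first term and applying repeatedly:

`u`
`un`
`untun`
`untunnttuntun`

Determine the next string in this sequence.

Rewriting the 13 symbols of untunnttuntun one by one yields un tun ntt un tun tun ntt ntt un tun ntt un tun; concatenated:

untunnttuntuntunnttnttuntunnttuntun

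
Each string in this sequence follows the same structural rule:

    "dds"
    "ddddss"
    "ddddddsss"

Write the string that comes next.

Reading off run lengths: d runs 2, 4, 6; s runs 1, 2, 3 — each is linear in n (n = 1, 2, …).
Setting n = 4 gives 8, 4 characters in each block.

ddddddddssss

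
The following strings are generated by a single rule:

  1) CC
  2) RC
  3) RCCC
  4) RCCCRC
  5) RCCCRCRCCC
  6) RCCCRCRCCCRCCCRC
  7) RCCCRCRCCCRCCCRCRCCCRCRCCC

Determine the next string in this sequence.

This is a Fibonacci-style word recurrence s(k) = s(k−1)·s(k−2): e.g. RC·CC = RCCC.
So term 8 is RCCCRCRCCCRCCCRCRCCCRCRCCC·RCCCRCRCCCRCCCRC.

RCCCRCRCCCRCCCRCRCCCRCRCCCRCCCRCRCCCRCCCRC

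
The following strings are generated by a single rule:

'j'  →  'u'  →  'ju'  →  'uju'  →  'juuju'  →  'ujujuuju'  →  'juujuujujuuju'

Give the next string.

Each term (from the third on) is the two preceding terms concatenated in order: term 3 = j·u = ju.
Continuing: ujujuuju · juujuujujuuju gives term 8.

ujujuujujuujuujujuuju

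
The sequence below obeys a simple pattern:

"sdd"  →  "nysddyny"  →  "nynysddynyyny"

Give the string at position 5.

Every step adds ny to the front and yny to the end of the previous string.
From nynysddynyyny, 2 further steps: nynysddynyyny → nynynysddynyynyyny → (answer).

nynynynysddynyynyynyyny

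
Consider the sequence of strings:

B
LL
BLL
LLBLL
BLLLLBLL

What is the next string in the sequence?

LLBLLBLLLLBLL

From term 3 onward, concatenate the second-to-last term with the last: B·LL = BLL, LL·BLL = LLBLL, …
So term 6 is LLBLL·BLLLLBLL.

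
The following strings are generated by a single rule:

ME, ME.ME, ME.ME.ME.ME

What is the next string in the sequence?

Each string is two copies of the previous one joined by '.'.
So the next term is two copies of ME.ME.ME.ME with '.' between the halves.

ME.ME.ME.ME.ME.ME.ME.ME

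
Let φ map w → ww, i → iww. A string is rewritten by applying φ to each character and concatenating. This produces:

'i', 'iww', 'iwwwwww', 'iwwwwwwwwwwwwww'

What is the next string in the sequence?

Applying the rule to each of the 15 symbols of iwwwwwwwwwwwwww gives the pieces iww ww ww ww ww ww ww ww ww ww ww ww ww ww ww, which concatenate to the answer.

iwwwwwwwwwwwwwwwwwwwwwwwwwwwwww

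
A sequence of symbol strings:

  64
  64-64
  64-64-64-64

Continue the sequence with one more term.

s(k+1) = s(k)·-·s(k) — each term doubles the last with '-' between the halves.
So the next term is two copies of 64-64-64-64 with '-' between the halves.

64-64-64-64-64-64-64-64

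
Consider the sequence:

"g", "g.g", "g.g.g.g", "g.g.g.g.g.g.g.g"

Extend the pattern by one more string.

g.g.g.g.g.g.g.g.g.g.g.g.g.g.g.g

s(k+1) = s(k)·.·s(k) — each term doubles the last with '.' between the halves.
One more doubling of g.g.g.g.g.g.g.g gives the answer.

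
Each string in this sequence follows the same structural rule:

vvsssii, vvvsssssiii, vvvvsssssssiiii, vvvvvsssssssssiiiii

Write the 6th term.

vvvvvvvsssssssssssssiiiiiii

Each string has the form v^{n+1} s^{2n+1} i^{n+1} (n = 1, 2, …).
Setting n = 6 gives 7, 13, 7 characters in each block.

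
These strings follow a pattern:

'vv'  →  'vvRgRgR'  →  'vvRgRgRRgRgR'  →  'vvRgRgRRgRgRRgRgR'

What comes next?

Every step adds RgRgR to the end: s(k+1) = s(k)·RgRgR.
One more step from vvRgRgRRgRgRRgRgR gives the answer.

vvRgRgRRgRgRRgRgRRgRgR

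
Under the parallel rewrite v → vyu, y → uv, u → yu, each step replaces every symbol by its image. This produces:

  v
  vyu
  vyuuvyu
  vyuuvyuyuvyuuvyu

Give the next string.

vyuuvyuyuvyuuvyuuvyuvyuuvyuyuvyuuvyu

Applying the rule to each of the 16 symbols of vyuuvyuyuvyuuvyu gives the pieces vyu uv yu yu vyu uv yu uv yu vyu uv yu yu vyu uv yu, which concatenate to the answer.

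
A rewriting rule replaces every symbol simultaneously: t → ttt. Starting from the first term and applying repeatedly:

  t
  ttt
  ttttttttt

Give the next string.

Rewriting each symbol of ttttttttt: t→ttt, t→ttt, t→ttt, t→ttt, t→ttt, t→ttt, t→ttt, t→ttt, t→ttt, which concatenates to ttt ttt ttt ttt ttt ttt ttt ttt ttt.

ttttttttttttttttttttttttttt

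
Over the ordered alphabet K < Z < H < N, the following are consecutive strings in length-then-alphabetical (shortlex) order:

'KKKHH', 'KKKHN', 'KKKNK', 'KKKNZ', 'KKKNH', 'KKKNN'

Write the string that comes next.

KKZKK

The successor of KKKNN increments the rightmost position that isn't already N and resets every position after it to K.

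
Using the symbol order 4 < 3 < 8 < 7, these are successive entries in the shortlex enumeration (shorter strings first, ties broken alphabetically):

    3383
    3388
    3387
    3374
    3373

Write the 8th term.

Continuing the enumeration 3 steps past 3373: 3373 → 3378 → 3377 → (answer).

3844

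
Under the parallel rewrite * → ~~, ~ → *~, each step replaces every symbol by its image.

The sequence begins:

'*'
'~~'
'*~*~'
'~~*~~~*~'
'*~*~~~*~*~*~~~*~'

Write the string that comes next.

~~*~~~*~*~*~~~*~~~*~~~*~*~*~~~*~

φ(*~*~~~*~*~*~~~*~) expands symbol-by-symbol to ~~ *~ ~~ *~ *~ *~ ~~ *~ ~~ *~ ~~ *~ *~ *~ ~~ *~; joining the 16 pieces gives the next term.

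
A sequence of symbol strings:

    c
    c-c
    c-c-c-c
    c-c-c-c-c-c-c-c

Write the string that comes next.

Each string is two copies of the previous one joined by '-'.
One more doubling of c-c-c-c-c-c-c-c gives the answer.

c-c-c-c-c-c-c-c-c-c-c-c-c-c-c-c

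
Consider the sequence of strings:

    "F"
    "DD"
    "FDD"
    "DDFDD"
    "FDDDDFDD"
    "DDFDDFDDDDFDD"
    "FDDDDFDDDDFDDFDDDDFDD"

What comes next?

Each term (from the third on) is the two preceding terms concatenated in order: term 3 = F·DD = FDD.
So term 8 is DDFDDFDDDDFDD·FDDDDFDDDDFDDFDDDDFDD.

DDFDDFDDDDFDDFDDDDFDDDDFDDFDDDDFDD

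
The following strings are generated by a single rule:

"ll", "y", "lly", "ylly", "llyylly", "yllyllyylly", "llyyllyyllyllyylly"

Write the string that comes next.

yllyllyyllyllyyllyyllyllyylly

Each term (from the third on) is the two preceding terms concatenated in order: term 3 = ll·y = lly.
The next term joins yllyllyylly and llyyllyyllyllyylly.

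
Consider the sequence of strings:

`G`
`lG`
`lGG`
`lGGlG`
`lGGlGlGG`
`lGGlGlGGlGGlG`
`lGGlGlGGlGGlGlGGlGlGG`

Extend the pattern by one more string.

lGGlGlGGlGGlGlGGlGlGGlGGlGlGGlGGlG

Each term (from the third on) is the previous term followed by the one before it: term 3 = lG·G = lGG.
So term 8 is lGGlGlGGlGGlGlGGlGlGG·lGGlGlGGlGGlG.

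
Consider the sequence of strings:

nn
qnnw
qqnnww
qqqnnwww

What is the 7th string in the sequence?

Each term wraps the previous one in q on the left and w on the right.
From qqqnnwww, 3 further steps: qqqnnwww → qqqqnnwwww → qqqqqnnwwwww → (answer).

qqqqqqnnwwwwww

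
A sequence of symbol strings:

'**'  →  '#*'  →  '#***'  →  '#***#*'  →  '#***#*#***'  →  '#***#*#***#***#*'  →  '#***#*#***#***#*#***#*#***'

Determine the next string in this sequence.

This is a Fibonacci-style word recurrence s(k) = s(k−1)·s(k−2): e.g. #*·** = #***.
The next term joins #***#*#***#***#*#***#*#*** and #***#*#***#***#*.

#***#*#***#***#*#***#*#***#***#*#***#***#*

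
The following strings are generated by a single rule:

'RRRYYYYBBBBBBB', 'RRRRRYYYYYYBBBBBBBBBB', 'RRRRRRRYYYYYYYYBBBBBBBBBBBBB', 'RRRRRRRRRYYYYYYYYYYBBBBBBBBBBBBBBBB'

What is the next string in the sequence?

Reading off run lengths: R runs 3, 5, 7, 9; Y runs 4, 6, 8, 10; B runs 7, 10, 13, 16 — each is linear in n, where the shown terms are n = 2, 3, 4, 5.
For the next term, n = 6, so the run lengths are 11, 12, 19.

RRRRRRRRRRRYYYYYYYYYYYYBBBBBBBBBBBBBBBBBBB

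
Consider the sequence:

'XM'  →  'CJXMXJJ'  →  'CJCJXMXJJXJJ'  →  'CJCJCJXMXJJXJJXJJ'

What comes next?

Every step adds CJ to the front and XJJ to the end of the previous string.
Applying this once more to CJCJCJXMXJJXJJXJJ:

CJCJCJCJXMXJJXJJXJJXJJ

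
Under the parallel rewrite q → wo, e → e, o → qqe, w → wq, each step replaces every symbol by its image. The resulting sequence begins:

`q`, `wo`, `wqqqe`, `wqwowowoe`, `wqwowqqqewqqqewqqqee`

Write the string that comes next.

wqwowqqqewqwowowoewqwowowoewqwowowoee

Applying the rule to each of the 20 symbols of wqwowqqqewqqqewqqqee gives the pieces wq wo wq qqe wq wo wo wo e wq wo wo wo e wq wo wo wo e e, which concatenate to the answer.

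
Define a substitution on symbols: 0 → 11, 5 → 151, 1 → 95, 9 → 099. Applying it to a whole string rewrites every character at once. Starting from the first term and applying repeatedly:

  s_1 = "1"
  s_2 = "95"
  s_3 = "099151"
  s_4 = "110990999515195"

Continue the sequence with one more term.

Replace each of the 15 characters of 110990999515195 in place — 95 95 11 099 099 11 099 099 099 151 95 151 95 099 151 — and concatenate.

959511099099110990990991519515195099151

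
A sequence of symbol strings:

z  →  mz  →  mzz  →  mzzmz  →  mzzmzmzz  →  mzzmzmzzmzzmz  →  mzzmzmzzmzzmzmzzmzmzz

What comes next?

mzzmzmzzmzzmzmzzmzmzzmzzmzmzzmzzmz

This is a Fibonacci-style word recurrence s(k) = s(k−1)·s(k−2): e.g. mz·z = mzz.
The next term joins mzzmzmzzmzzmzmzzmzmzz and mzzmzmzzmzzmz.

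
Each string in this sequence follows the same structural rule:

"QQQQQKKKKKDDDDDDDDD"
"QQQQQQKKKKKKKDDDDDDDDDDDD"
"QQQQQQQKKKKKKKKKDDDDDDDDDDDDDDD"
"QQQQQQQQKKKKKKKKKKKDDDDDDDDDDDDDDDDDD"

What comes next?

Reading off run lengths: Q runs 5, 6, 7, 8; K runs 5, 7, 9, 11; D runs 9, 12, 15, 18 — each is linear in n, where the shown terms are n = 2, 3, 4, 5.
At n = 6 the blocks have lengths 9, 13, 21.

QQQQQQQQQKKKKKKKKKKKKKDDDDDDDDDDDDDDDDDDDDD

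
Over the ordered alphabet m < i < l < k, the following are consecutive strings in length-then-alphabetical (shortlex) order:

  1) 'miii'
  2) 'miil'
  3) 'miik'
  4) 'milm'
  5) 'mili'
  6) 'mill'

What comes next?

Find the rightmost character of mill below k, bump it to the next letter, and reset everything to its right to m.

milk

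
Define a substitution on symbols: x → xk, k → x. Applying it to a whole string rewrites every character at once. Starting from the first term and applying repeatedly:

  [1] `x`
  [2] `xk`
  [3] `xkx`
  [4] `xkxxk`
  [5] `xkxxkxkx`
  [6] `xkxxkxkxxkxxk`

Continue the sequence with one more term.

xkxxkxkxxkxxkxkxxkxkx

Replace each of the 13 characters of xkxxkxkxxkxxk in place — xk x xk xk x xk x xk xk x xk xk x — and concatenate.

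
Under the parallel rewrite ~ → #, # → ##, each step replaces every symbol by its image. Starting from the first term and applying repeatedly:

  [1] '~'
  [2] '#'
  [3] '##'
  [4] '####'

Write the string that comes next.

########

Rewriting each symbol of ####: #→##, #→##, #→##, #→##, which concatenates to ## ## ## ##.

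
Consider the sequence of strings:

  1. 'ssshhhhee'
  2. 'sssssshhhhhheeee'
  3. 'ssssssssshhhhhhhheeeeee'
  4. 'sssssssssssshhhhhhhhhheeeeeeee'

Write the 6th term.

sssssssssssssssssshhhhhhhhhhhhhheeeeeeeeeeee

The n-th term is 3n s's then 2n+2 h's then 2n e's (n = 1, 2, …).
At n = 6 the blocks have lengths 18, 14, 12.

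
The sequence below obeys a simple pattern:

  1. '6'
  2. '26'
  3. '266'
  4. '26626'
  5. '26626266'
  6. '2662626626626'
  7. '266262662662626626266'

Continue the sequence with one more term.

2662626626626266262662662626626626

Each term (from the third on) is the previous term followed by the one before it: term 3 = 26·6 = 266.
Continuing: 266262662662626626266 · 2662626626626 gives term 8.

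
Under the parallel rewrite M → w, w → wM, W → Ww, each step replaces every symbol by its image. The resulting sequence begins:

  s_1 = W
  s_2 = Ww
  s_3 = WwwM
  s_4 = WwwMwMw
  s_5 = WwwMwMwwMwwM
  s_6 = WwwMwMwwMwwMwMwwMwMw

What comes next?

WwwMwMwwMwwMwMwwMwMwwMwwMwMwwMwwM

Replace each of the 20 characters of WwwMwMwwMwwMwMwwMwMw in place — Ww wM wM w wM w wM wM w wM wM w wM w wM wM w wM w wM — and concatenate.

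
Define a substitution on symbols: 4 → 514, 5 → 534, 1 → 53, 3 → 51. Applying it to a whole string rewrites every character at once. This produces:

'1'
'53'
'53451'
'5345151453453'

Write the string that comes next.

5345151453453534535145345151453451

Replace each of the 13 characters of 5345151453453 in place — 534 51 514 534 53 534 53 514 534 51 514 534 51 — and concatenate.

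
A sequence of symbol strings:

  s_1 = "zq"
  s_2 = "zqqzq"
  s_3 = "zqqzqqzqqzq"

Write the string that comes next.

zqqzqqzqqzqqzqqzqqzqqzq

Each string is two copies of the previous one joined by 'q'.
So the next term is two copies of zqqzqqzqqzq with 'q' between the halves.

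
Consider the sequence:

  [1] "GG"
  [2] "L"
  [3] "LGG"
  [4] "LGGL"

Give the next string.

LGGLLGG

This is a Fibonacci-style word recurrence s(k) = s(k−1)·s(k−2): e.g. L·GG = LGG.
So term 5 is LGGL·LGG.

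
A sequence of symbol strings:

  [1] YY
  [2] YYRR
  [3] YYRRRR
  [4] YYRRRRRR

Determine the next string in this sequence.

YYRRRRRRRR

Every step adds RR to the end: s(k+1) = s(k)·RR.
So the next term is YYRRRRRR·RR.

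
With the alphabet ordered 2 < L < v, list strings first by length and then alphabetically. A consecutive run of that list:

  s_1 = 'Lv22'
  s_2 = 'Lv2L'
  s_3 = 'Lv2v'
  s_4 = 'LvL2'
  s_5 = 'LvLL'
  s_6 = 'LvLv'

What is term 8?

Advancing 2 positions from LvLv through LvLv → Lvv2 reaches term 8.

LvvL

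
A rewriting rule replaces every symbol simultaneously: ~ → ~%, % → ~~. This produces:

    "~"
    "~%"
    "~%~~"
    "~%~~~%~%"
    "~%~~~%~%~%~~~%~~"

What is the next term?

~%~~~%~%~%~~~%~~~%~~~%~%~%~~~%~%

φ(~%~~~%~%~%~~~%~~) expands symbol-by-symbol to ~% ~~ ~% ~% ~% ~~ ~% ~~ ~% ~~ ~% ~% ~% ~~ ~% ~%; joining the 16 pieces gives the next term.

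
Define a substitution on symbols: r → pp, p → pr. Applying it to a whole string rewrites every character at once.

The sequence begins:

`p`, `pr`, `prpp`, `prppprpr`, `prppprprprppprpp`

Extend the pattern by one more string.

Replace each of the 16 characters of prppprprprppprpp in place — pr pp pr pr pr pp pr pp pr pp pr pr pr pp pr pr — and concatenate.

prppprprprppprppprppprprprppprpr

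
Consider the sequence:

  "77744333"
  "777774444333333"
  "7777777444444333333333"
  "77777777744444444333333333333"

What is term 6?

7777777777777444444444444333333333333333333

Reading off run lengths: 7 runs 3, 5, 7, 9; 4 runs 2, 4, 6, 8; 3 runs 3, 6, 9, 12 — each is linear in n (n = 1, 2, …).
At n = 6 the blocks have lengths 13, 12, 18.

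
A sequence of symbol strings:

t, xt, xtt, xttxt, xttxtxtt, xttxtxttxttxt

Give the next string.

From term 3 onward, concatenate the last term with the second-to-last: xt·t = xtt, xtt·xt = xttxt, …
So term 7 is xttxtxttxttxt·xttxtxtt.

xttxtxttxttxtxttxtxtt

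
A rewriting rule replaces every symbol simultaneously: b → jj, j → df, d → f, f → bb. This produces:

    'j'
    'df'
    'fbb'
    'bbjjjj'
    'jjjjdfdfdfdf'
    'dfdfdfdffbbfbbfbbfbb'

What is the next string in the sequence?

Replace each of the 20 characters of dfdfdfdffbbfbbfbbfbb in place — f bb f bb f bb f bb bb jj jj bb jj jj bb jj jj bb jj jj — and concatenate.

fbbfbbfbbfbbbbjjjjbbjjjjbbjjjjbbjjjj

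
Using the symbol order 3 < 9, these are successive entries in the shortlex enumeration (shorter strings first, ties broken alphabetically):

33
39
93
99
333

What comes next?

The successor of 333 increments the rightmost position that isn't already 9 and resets every position after it to 3.

339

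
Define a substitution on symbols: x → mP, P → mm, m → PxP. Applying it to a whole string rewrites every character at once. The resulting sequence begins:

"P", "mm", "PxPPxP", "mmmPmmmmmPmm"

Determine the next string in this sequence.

Rewriting each symbol of mmmPmmmmmPmm: m→PxP, m→PxP, m→PxP, P→mm, m→PxP, m→PxP, m→PxP, m→PxP, m→PxP, P→mm, m→PxP, m→PxP, which concatenates to PxP PxP PxP mm PxP PxP PxP PxP PxP mm PxP PxP.

PxPPxPPxPmmPxPPxPPxPPxPPxPmmPxPPxP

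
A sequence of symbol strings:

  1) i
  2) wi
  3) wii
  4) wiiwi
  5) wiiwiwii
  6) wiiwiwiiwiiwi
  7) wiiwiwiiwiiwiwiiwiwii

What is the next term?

This is a Fibonacci-style word recurrence s(k) = s(k−1)·s(k−2): e.g. wi·i = wii.
Continuing: wiiwiwiiwiiwiwiiwiwii · wiiwiwiiwiiwi gives term 8.

wiiwiwiiwiiwiwiiwiwiiwiiwiwiiwiiwi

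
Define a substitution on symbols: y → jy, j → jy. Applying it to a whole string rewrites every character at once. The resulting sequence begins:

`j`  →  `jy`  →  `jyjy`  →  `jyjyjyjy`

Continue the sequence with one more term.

jyjyjyjyjyjyjyjy

Rewriting each symbol of jyjyjyjy: j→jy, y→jy, j→jy, y→jy, j→jy, y→jy, j→jy, y→jy, which concatenates to jy jy jy jy jy jy jy jy.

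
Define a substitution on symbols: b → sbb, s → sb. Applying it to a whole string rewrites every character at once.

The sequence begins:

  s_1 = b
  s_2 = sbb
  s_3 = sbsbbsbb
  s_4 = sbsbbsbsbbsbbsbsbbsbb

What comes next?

sbsbbsbsbbsbbsbsbbsbsbbsbbsbsbbsbbsbsbbsbsbbsbbsbsbbsbb

Applying the rule to each of the 21 symbols of sbsbbsbsbbsbbsbsbbsbb gives the pieces sb sbb sb sbb sbb sb sbb sb sbb sbb sb sbb sbb sb sbb sb sbb sbb sb sbb sbb, which concatenate to the answer.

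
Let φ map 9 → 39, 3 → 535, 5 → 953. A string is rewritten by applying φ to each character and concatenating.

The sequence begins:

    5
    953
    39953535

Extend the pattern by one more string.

5353939953535953535953

Expanding 39953535: 3→535, 9→39, 9→39, 5→953, 3→535, 5→953, 3→535, 5→953. Concatenated: 535 39 39 953 535 953 535 953.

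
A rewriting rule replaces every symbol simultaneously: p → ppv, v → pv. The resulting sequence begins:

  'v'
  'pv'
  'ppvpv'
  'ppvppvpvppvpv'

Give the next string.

ppvppvpvppvppvpvppvpvppvppvpvppvpv

Replace each of the 13 characters of ppvppvpvppvpv in place — ppv ppv pv ppv ppv pv ppv pv ppv ppv pv ppv pv — and concatenate.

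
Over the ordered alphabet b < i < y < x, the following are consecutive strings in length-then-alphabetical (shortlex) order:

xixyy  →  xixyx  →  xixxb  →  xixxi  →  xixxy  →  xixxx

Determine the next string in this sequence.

Find the rightmost character of xixxx below x, bump it to the next letter, and reset everything to its right to b.

xybbb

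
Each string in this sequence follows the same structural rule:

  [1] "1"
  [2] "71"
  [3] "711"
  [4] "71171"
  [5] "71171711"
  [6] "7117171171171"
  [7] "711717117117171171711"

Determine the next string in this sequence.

7117171171171711717117117171171171

Each term (from the third on) is the previous term followed by the one before it: term 3 = 71·1 = 711.
The next term joins 711717117117171171711 and 7117171171171.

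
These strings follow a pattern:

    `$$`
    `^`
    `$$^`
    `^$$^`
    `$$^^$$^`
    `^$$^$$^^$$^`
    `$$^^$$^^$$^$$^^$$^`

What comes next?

^$$^$$^^$$^$$^^$$^^$$^$$^^$$^

From term 3 onward, concatenate the second-to-last term with the last: $$·^ = $$^, ^·$$^ = ^$$^, …
So term 8 is ^$$^$$^^$$^·$$^^$$^^$$^$$^^$$^.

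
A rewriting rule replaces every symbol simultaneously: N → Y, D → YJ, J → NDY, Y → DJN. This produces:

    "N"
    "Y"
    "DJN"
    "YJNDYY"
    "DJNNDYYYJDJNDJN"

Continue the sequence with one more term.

Rewriting the 15 symbols of DJNNDYYYJDJNDJN one by one yields YJ NDY Y Y YJ DJN DJN DJN NDY YJ NDY Y YJ NDY Y; concatenated:

YJNDYYYYJDJNDJNDJNNDYYJNDYYYJNDYY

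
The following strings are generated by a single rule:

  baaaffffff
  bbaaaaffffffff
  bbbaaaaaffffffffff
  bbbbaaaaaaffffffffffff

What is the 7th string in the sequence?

Reading off run lengths: b runs 1, 2, 3, 4; a runs 3, 4, 5, 6; f runs 6, 8, 10, 12 — each is linear in n, where the shown terms are n = 2, 3, 4, 5.
At n = 8 the blocks have lengths 7, 9, 18.

bbbbbbbaaaaaaaaaffffffffffffffffff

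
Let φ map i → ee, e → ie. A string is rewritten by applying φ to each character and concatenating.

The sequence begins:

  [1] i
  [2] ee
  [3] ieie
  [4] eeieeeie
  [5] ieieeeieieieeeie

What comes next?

Applying the rule to each of the 16 symbols of ieieeeieieieeeie gives the pieces ee ie ee ie ie ie ee ie ee ie ee ie ie ie ee ie, which concatenate to the answer.

eeieeeieieieeeieeeieeeieieieeeie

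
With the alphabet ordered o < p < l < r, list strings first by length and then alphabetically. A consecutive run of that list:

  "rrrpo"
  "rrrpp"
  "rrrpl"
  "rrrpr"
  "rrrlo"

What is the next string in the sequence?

Treat rrrlo as a base-4 numeral over the given alphabet and add one, carrying through any trailing r's.

rrrlp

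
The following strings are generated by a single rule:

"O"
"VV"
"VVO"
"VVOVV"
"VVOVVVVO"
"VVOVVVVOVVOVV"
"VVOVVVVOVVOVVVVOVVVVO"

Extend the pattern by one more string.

This is a Fibonacci-style word recurrence s(k) = s(k−1)·s(k−2): e.g. VV·O = VVO.
Continuing: VVOVVVVOVVOVVVVOVVVVO · VVOVVVVOVVOVV gives term 8.

VVOVVVVOVVOVVVVOVVVVOVVOVVVVOVVOVV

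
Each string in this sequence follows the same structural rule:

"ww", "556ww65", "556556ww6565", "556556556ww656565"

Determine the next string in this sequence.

556556556556ww65656565

s(k+1) = 556·s(k)·65, so each term gains 556 as a prefix and 65 as a suffix.
One more step from 556556556ww656565 gives the answer.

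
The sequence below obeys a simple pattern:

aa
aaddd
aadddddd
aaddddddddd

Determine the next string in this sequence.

Each term is the previous one with ddd appended.
So the next term is aaddddddddd·ddd.

aadddddddddddd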